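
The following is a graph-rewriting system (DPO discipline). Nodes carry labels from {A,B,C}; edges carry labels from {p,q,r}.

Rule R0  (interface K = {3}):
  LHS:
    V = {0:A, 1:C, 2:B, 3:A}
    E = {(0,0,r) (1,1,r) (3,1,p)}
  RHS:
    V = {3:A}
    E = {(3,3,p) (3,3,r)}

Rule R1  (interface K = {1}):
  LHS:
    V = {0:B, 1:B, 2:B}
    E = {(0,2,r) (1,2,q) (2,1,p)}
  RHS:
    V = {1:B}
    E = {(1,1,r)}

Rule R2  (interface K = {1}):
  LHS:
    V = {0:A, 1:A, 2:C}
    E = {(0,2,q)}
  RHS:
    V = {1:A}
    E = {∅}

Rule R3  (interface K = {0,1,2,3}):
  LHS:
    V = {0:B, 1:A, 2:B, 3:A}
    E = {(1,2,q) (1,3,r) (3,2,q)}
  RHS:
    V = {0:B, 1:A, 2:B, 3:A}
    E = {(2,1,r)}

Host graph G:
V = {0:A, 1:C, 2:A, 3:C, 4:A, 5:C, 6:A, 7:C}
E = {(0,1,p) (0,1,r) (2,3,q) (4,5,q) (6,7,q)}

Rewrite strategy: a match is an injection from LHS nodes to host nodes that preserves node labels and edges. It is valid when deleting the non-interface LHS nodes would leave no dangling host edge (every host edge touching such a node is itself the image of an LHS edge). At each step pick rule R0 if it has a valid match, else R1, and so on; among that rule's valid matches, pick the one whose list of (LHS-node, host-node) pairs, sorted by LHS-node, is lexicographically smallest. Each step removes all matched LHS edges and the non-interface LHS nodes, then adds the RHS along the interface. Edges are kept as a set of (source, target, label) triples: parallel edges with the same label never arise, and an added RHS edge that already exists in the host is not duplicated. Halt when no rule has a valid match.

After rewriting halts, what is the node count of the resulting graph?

Answer: 2

Derivation:
initial: |V|=8 |E|=5  E = 0-p->1 0-r->1 2-q->3 4-q->5 6-q->7
step 1: apply R2 at {0↦2, 1↦0, 2↦3}  → |V|=6 |E|=4  E = 0-p->1 0-r->1 4-q->5 6-q->7
step 2: apply R2 at {0↦4, 1↦0, 2↦5}  → |V|=4 |E|=3  E = 0-p->1 0-r->1 6-q->7
step 3: apply R2 at {0↦6, 1↦0, 2↦7}  → |V|=2 |E|=2  E = 0-p->1 0-r->1
final graph: no rule applies after step 3
NF nodes: {0:A, 1:C}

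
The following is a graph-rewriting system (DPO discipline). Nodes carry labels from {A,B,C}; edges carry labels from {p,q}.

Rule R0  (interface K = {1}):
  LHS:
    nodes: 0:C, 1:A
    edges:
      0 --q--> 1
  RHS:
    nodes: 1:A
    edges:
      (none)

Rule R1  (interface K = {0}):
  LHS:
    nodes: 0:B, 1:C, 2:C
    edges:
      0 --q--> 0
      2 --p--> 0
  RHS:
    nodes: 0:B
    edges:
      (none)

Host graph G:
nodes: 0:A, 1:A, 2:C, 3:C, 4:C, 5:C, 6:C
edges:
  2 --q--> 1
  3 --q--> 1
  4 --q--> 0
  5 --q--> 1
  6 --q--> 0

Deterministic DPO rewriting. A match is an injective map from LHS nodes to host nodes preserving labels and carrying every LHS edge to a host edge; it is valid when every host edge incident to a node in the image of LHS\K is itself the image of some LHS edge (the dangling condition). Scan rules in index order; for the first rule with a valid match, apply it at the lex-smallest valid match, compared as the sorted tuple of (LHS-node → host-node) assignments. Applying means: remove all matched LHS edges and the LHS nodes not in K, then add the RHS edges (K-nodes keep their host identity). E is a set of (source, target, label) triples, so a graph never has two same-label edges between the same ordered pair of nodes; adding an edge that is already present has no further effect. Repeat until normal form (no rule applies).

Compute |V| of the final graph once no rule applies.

initial: |V|=7 |E|=5  E = 2-q->1 3-q->1 4-q->0 5-q->1 6-q->0
step 1: apply R0 at {0↦2, 1↦1}  → |V|=6 |E|=4  E = 3-q->1 4-q->0 5-q->1 6-q->0
step 2: apply R0 at {0↦3, 1↦1}  → |V|=5 |E|=3  E = 4-q->0 5-q->1 6-q->0
step 3: apply R0 at {0↦4, 1↦0}  → |V|=4 |E|=2  E = 5-q->1 6-q->0
step 4: apply R0 at {0↦5, 1↦1}  → |V|=3 |E|=1  E = 6-q->0
step 5: apply R0 at {0↦6, 1↦0}  → |V|=2 |E|=0  E = ∅
final graph: no rule applies after step 5
NF nodes: {0:A, 1:A}

Answer: 2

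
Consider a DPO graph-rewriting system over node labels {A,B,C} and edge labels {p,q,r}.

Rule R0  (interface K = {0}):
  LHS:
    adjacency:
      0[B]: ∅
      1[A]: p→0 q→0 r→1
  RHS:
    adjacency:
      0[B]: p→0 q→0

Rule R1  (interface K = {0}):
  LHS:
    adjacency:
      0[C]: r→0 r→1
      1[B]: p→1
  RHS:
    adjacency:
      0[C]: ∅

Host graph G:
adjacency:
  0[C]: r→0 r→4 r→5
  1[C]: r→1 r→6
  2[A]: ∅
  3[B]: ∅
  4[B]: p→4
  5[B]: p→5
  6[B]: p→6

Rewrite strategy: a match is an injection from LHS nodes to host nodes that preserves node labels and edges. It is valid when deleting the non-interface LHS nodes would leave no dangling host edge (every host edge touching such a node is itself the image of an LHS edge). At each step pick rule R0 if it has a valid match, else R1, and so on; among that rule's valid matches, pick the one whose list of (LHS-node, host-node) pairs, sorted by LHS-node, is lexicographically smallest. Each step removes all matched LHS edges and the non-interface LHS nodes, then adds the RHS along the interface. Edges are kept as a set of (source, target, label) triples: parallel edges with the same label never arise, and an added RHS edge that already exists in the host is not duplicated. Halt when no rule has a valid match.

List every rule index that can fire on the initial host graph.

Answer: [R1]

Derivation:
R0: no valid match — LHS pattern not found
R1: 3 valid matches — {0↦0, 1↦4}, {0↦0, 1↦5}, {0↦1, 1↦6}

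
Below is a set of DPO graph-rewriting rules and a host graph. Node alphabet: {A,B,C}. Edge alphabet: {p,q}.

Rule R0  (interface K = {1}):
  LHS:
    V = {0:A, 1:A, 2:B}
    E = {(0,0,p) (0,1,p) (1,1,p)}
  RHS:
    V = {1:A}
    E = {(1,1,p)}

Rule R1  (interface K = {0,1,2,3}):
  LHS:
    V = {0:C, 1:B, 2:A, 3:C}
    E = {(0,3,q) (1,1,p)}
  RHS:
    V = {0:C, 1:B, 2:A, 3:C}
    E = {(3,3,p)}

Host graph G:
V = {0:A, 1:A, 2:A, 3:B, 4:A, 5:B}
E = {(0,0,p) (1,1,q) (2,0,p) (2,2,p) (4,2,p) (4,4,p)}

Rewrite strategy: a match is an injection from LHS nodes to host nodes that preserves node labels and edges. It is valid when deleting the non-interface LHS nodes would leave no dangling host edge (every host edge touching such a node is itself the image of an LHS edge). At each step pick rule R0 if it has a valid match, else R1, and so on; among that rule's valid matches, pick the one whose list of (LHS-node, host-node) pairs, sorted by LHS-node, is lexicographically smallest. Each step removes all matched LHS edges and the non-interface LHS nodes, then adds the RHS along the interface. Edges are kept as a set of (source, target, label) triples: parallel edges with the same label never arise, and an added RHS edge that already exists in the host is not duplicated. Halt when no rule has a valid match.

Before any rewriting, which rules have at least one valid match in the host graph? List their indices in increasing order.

Answer: [R0]

Derivation:
R0: 2 valid matches — {0↦4, 1↦2, 2↦3}, {0↦4, 1↦2, 2↦5}
R1: no valid match — LHS pattern not found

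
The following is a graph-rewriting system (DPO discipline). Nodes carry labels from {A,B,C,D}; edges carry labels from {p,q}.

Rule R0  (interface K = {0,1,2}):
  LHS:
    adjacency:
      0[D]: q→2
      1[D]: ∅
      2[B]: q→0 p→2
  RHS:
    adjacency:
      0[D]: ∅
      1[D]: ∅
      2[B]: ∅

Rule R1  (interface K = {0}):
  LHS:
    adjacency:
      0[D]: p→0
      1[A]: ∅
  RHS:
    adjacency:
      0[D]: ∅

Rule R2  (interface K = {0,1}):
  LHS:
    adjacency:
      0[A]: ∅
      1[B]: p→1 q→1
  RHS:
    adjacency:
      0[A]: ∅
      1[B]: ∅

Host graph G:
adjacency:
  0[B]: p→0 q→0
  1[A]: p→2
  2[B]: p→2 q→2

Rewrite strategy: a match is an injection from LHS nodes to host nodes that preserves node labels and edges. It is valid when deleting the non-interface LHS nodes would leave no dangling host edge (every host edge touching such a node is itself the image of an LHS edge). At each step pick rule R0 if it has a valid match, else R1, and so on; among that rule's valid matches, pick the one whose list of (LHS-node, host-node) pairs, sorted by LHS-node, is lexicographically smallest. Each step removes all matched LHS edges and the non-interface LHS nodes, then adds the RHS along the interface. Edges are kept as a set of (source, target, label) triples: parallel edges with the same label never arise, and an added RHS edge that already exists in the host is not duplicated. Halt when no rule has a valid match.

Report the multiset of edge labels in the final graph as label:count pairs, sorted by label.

initial: |V|=3 |E|=5  E = 0-p->0 0-q->0 1-p->2 2-p->2 2-q->2
step 1: apply R2 at {0↦1, 1↦0}  → |V|=3 |E|=3  E = 1-p->2 2-p->2 2-q->2
step 2: apply R2 at {0↦1, 1↦2}  → |V|=3 |E|=1  E = 1-p->2
halt: no rule applies after step 2
NF edges: [(1, 2, 'p')]

Answer: p:1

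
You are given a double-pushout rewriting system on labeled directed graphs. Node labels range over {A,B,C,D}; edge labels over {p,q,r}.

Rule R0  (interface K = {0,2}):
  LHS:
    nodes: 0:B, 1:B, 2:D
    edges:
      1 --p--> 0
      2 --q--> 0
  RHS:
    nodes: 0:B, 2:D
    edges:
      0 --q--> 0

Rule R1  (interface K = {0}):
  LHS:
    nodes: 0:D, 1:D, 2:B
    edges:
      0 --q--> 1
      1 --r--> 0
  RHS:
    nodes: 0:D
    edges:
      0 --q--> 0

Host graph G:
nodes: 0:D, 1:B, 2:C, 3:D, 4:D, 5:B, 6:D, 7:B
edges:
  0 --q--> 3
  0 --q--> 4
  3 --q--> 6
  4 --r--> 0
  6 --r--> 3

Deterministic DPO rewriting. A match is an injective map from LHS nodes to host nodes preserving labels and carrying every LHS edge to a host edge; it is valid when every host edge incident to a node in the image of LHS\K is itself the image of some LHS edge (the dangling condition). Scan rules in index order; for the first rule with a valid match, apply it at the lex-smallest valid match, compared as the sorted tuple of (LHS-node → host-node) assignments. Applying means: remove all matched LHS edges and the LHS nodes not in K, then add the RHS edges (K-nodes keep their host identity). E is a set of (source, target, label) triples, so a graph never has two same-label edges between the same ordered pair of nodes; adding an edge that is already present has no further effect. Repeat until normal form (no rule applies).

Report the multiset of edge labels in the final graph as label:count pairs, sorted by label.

initial: |V|=8 |E|=5  E = 0-q->3 0-q->4 3-q->6 4-r->0 6-r->3
step 1: apply R1 at {0↦0, 1↦4, 2↦1}  → |V|=6 |E|=4  E = 0-q->0 0-q->3 3-q->6 6-r->3
step 2: apply R1 at {0↦3, 1↦6, 2↦5}  → |V|=4 |E|=3  E = 0-q->0 0-q->3 3-q->3
final graph: no rule applies after step 2
NF edges: [(0, 0, 'q'), (0, 3, 'q'), (3, 3, 'q')]

Answer: q:3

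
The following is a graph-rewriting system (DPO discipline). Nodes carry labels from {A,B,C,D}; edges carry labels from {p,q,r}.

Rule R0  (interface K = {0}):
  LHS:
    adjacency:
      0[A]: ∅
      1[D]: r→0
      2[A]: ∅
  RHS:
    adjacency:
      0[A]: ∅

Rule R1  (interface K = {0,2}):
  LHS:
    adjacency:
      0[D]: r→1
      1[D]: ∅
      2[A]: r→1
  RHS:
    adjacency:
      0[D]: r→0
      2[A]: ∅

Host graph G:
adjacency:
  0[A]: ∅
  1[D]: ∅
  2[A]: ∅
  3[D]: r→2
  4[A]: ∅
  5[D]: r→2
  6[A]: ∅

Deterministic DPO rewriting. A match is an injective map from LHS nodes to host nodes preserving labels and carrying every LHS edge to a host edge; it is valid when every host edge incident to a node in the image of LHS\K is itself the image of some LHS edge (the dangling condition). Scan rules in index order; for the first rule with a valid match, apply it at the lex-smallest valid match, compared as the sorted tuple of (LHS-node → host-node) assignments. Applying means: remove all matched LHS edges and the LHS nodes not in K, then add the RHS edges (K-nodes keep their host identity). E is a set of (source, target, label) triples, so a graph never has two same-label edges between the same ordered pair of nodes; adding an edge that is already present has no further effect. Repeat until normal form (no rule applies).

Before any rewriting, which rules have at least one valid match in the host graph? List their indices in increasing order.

R0: 6 valid matches — {0↦2, 1↦3, 2↦0}, {0↦2, 1↦3, 2↦4}, {0↦2, 1↦3, 2↦6} (+3 more)
R1: no valid match — LHS pattern not found

Answer: [R0]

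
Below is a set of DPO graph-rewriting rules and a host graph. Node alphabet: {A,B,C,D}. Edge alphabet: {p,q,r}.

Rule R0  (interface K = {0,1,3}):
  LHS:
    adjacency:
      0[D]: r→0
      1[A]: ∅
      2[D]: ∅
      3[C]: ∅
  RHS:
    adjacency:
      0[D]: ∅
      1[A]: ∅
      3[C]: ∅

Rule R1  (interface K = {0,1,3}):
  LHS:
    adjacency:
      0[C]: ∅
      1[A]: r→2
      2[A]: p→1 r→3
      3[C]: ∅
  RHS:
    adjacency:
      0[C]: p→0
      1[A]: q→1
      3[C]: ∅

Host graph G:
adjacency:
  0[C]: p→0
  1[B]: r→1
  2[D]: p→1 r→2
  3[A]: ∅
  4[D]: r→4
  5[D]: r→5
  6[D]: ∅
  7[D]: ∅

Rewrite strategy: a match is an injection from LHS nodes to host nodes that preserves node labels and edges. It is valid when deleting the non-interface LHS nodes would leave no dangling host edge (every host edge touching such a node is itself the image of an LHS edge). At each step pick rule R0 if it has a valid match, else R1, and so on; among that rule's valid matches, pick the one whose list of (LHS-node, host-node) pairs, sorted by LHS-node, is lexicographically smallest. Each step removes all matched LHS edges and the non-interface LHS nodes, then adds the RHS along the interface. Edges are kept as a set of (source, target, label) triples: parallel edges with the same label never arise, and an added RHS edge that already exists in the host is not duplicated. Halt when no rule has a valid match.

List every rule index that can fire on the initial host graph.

Answer: [R0]

Steps:
R0: 6 valid matches — {0↦2, 1↦3, 2↦6, 3↦0}, {0↦2, 1↦3, 2↦7, 3↦0}, {0↦4, 1↦3, 2↦6, 3↦0} (+3 more)
R1: no valid match — LHS pattern not found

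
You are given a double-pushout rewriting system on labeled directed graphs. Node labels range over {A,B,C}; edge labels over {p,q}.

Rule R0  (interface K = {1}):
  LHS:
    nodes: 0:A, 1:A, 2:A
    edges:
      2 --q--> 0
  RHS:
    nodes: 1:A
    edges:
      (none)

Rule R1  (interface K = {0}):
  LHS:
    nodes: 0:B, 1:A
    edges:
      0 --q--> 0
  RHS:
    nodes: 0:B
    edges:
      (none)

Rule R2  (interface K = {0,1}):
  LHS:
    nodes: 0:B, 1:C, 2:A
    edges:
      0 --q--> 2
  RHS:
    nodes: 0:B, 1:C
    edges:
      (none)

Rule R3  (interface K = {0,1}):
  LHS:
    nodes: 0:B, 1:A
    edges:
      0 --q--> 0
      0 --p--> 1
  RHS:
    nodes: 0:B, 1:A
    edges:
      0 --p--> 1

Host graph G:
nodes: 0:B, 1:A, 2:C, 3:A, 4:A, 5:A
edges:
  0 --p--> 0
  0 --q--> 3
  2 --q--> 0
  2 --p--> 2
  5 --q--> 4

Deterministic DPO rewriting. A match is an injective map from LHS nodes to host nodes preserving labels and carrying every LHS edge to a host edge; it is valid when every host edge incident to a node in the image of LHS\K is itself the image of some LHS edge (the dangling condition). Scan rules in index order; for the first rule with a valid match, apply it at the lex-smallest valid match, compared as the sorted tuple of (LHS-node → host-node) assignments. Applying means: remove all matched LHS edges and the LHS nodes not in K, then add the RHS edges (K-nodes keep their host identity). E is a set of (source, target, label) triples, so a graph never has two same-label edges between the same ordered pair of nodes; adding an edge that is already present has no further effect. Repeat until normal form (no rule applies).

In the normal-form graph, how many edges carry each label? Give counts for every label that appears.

start.  V:6 E:5  edges: 0-p->0 0-q->3 2-q->0 2-p->2 5-q->4
1. fire R0 via {0↦4, 1↦1, 2↦5}  →  V:4 E:4  edges: 0-p->0 0-q->3 2-q->0 2-p->2
2. fire R2 via {0↦0, 1↦2, 2↦3}  →  V:3 E:3  edges: 0-p->0 2-q->0 2-p->2
normal form: no rule applies after step 2
NF edges: [(0, 0, 'p'), (2, 0, 'q'), (2, 2, 'p')]

Answer: p:2 q:1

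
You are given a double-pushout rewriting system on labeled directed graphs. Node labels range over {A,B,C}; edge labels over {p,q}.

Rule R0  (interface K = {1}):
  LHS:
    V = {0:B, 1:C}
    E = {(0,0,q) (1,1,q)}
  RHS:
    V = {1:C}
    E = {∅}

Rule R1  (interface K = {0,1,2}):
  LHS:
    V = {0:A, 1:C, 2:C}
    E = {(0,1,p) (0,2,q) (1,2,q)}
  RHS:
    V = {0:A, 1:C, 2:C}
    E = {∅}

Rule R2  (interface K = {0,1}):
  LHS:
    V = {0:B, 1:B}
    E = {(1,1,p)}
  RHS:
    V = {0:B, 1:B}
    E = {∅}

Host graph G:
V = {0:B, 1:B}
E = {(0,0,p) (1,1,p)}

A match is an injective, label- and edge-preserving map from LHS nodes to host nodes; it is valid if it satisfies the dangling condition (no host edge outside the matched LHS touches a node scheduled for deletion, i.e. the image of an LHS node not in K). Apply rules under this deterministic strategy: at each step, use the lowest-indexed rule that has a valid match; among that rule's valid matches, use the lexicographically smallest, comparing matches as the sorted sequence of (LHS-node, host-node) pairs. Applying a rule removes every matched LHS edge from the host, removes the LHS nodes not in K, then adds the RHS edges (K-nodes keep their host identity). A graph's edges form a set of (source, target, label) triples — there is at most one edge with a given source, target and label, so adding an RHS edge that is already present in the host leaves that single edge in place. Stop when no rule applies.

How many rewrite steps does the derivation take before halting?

initial: |V|=2 |E|=2  E = 0-p->0 1-p->1
step 1: apply R2 at {0↦0, 1↦1}  → |V|=2 |E|=1  E = 0-p->0
step 2: apply R2 at {0↦1, 1↦0}  → |V|=2 |E|=0  E = ∅
final graph: no rule applies after step 2

Answer: 2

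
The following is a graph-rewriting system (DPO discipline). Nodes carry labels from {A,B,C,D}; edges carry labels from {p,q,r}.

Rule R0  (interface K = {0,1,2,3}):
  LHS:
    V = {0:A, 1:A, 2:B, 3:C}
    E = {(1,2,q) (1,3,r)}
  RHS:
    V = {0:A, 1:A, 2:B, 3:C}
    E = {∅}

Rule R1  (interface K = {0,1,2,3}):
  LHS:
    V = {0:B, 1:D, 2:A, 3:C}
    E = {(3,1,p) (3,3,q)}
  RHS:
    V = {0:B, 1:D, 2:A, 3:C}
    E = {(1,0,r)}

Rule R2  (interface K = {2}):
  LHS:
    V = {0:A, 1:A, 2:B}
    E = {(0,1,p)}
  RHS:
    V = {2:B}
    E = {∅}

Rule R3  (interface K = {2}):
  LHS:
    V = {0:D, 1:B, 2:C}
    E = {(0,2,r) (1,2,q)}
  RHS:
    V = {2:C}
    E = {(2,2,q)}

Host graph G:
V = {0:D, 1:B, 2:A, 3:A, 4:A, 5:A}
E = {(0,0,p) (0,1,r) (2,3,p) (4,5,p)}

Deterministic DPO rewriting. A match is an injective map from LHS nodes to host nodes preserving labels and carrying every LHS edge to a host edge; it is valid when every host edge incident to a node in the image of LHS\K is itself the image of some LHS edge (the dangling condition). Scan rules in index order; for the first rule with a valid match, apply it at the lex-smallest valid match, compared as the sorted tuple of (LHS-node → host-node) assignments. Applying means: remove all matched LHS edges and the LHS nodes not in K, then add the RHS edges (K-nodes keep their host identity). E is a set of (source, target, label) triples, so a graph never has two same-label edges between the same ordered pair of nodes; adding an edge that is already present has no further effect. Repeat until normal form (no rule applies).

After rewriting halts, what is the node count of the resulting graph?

initial: |V|=6 |E|=4  E = 0-p->0 0-r->1 2-p->3 4-p->5
step 1: apply R2 at {0↦2, 1↦3, 2↦1}  → |V|=4 |E|=3  E = 0-p->0 0-r->1 4-p->5
step 2: apply R2 at {0↦4, 1↦5, 2↦1}  → |V|=2 |E|=2  E = 0-p->0 0-r->1
final graph: no rule applies after step 2
NF nodes: {0:D, 1:B}

Answer: 2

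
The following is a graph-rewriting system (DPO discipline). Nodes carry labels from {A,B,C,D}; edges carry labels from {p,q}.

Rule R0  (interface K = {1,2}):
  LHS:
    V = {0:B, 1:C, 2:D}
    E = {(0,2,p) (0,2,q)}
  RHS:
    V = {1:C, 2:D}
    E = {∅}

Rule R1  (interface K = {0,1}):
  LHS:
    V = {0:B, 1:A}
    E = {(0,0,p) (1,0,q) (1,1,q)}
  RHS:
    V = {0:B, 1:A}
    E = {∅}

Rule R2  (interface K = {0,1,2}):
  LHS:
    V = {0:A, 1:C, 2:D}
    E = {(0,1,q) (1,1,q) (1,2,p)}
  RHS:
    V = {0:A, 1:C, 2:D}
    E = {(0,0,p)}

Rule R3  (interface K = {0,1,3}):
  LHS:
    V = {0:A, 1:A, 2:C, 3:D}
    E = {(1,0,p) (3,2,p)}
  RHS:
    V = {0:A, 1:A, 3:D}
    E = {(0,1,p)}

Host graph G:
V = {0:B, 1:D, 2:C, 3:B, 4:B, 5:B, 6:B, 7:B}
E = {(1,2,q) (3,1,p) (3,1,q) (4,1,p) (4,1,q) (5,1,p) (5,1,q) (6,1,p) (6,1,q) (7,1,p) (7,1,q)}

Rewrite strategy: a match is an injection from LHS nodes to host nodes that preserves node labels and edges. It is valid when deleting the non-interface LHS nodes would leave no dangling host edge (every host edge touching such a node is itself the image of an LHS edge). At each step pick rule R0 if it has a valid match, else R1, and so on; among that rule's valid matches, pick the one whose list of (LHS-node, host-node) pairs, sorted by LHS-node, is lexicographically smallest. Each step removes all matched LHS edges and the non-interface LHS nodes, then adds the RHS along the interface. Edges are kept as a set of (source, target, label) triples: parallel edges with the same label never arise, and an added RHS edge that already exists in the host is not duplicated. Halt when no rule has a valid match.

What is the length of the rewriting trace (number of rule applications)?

[0] host  ⇒  8 nodes, 11 edges  {1-q->2 3-p->1 3-q->1 4-p->1 4-q->1 5-p->1 5-q->1 6-p->1 6-q->1 7-p->1 7-q->1}
[1] R0 @ {0↦3, 1↦2, 2↦1}  ⇒  7 nodes, 9 edges  {1-q->2 4-p->1 4-q->1 5-p->1 5-q->1 6-p->1 6-q->1 7-p->1 7-q->1}
[2] R0 @ {0↦4, 1↦2, 2↦1}  ⇒  6 nodes, 7 edges  {1-q->2 5-p->1 5-q->1 6-p->1 6-q->1 7-p->1 7-q->1}
[3] R0 @ {0↦5, 1↦2, 2↦1}  ⇒  5 nodes, 5 edges  {1-q->2 6-p->1 6-q->1 7-p->1 7-q->1}
[4] R0 @ {0↦6, 1↦2, 2↦1}  ⇒  4 nodes, 3 edges  {1-q->2 7-p->1 7-q->1}
[5] R0 @ {0↦7, 1↦2, 2↦1}  ⇒  3 nodes, 1 edges  {1-q->2}
halt: no rule applies after step 5

Answer: 5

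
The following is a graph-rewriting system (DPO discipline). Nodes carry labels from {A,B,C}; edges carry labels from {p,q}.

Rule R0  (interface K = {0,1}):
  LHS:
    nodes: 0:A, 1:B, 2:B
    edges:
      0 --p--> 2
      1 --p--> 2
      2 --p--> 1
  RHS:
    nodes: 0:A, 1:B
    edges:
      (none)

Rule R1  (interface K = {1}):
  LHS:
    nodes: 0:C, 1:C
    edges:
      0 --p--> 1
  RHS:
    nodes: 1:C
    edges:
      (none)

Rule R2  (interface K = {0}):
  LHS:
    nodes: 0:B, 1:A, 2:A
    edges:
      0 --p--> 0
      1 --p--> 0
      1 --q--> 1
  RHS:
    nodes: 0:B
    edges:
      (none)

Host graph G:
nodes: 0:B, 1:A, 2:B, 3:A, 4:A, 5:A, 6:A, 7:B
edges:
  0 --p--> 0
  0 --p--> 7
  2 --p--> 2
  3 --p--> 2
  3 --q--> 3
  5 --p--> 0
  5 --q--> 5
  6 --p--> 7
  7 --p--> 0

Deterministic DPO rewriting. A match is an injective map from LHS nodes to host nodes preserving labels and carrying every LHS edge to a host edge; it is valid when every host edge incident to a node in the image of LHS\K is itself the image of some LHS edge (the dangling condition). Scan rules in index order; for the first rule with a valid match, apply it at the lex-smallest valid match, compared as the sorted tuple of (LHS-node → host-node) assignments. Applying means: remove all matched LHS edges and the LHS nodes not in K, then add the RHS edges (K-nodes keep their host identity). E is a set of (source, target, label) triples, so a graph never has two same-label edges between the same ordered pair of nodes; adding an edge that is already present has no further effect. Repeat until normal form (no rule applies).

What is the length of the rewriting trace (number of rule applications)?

start.  V:8 E:9  edges: 0-p->0 0-p->7 2-p->2 3-p->2 3-q->3 5-p->0 5-q->5 6-p->7 7-p->0
1. fire R0 via {0↦6, 1↦0, 2↦7}  →  V:7 E:6  edges: 0-p->0 2-p->2 3-p->2 3-q->3 5-p->0 5-q->5
2. fire R2 via {0↦0, 1↦5, 2↦1}  →  V:5 E:3  edges: 2-p->2 3-p->2 3-q->3
3. fire R2 via {0↦2, 1↦3, 2↦4}  →  V:3 E:0  edges: ∅
halt: no rule applies after step 3

Answer: 3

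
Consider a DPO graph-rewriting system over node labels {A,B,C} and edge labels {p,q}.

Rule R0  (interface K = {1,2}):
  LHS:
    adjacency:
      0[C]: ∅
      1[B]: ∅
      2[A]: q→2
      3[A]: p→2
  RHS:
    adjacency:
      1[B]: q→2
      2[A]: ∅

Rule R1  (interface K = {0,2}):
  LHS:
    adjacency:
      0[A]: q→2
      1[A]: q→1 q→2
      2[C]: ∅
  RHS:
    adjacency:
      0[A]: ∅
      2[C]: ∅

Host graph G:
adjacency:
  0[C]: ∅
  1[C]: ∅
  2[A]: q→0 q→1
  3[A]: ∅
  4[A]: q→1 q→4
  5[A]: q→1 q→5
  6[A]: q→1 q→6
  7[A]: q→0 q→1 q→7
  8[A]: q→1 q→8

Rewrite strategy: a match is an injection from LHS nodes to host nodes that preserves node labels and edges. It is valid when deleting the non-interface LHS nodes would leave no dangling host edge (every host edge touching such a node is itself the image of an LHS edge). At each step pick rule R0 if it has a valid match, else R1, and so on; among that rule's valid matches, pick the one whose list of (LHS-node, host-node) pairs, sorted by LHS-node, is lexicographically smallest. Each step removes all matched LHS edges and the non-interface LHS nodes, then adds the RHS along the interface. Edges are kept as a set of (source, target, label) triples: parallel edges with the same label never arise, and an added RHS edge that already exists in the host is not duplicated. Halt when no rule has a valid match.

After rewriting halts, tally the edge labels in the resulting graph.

Answer: q:1

Steps:
start.  V:9 E:13  edges: 2-q->0 2-q->1 4-q->1 4-q->4 5-q->1 5-q->5 6-q->1 6-q->6 7-q->0 7-q->1 7-q->7 8-q->1 8-q->8
1. fire R1 via {0↦2, 1↦4, 2↦1}  →  V:8 E:10  edges: 2-q->0 5-q->1 5-q->5 6-q->1 6-q->6 7-q->0 7-q->1 7-q->7 8-q->1 8-q->8
2. fire R1 via {0↦5, 1↦6, 2↦1}  →  V:7 E:7  edges: 2-q->0 5-q->5 7-q->0 7-q->1 7-q->7 8-q->1 8-q->8
3. fire R1 via {0↦7, 1↦8, 2↦1}  →  V:6 E:4  edges: 2-q->0 5-q->5 7-q->0 7-q->7
4. fire R1 via {0↦2, 1↦7, 2↦0}  →  V:5 E:1  edges: 5-q->5
final graph: no rule applies after step 4
NF edges: [(5, 5, 'q')]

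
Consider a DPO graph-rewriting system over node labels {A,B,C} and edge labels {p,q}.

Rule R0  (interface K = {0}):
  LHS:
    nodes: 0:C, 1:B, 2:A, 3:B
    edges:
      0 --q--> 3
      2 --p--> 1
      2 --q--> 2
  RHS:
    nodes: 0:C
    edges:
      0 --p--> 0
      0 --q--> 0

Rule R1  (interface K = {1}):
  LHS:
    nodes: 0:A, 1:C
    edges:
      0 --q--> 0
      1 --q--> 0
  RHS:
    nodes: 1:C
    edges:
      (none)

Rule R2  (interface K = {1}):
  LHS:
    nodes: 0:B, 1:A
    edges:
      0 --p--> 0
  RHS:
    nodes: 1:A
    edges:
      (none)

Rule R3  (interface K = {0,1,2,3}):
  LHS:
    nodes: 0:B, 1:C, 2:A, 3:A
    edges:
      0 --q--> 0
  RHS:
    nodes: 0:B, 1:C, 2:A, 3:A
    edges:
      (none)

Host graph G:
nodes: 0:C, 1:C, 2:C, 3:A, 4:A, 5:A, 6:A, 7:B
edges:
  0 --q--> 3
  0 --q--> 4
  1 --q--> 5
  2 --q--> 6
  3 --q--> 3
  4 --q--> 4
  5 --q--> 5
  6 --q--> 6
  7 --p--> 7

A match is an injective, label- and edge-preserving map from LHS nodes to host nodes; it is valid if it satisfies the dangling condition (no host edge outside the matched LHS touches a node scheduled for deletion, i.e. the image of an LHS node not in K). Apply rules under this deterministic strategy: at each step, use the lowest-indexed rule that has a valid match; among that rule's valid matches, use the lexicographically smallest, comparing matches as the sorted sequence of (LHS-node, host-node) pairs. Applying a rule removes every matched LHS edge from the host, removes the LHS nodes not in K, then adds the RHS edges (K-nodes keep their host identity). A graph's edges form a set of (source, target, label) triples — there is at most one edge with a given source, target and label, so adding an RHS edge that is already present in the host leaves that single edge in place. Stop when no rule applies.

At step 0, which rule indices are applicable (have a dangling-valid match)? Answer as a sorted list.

Answer: [R1,R2]

Derivation:
R0: no valid match — LHS pattern not found
R1: 4 valid matches — {0↦3, 1↦0}, {0↦4, 1↦0}, {0↦5, 1↦1} (+1 more)
R2: 4 valid matches — {0↦7, 1↦3}, {0↦7, 1↦4}, {0↦7, 1↦5} (+1 more)
R3: no valid match — LHS pattern not found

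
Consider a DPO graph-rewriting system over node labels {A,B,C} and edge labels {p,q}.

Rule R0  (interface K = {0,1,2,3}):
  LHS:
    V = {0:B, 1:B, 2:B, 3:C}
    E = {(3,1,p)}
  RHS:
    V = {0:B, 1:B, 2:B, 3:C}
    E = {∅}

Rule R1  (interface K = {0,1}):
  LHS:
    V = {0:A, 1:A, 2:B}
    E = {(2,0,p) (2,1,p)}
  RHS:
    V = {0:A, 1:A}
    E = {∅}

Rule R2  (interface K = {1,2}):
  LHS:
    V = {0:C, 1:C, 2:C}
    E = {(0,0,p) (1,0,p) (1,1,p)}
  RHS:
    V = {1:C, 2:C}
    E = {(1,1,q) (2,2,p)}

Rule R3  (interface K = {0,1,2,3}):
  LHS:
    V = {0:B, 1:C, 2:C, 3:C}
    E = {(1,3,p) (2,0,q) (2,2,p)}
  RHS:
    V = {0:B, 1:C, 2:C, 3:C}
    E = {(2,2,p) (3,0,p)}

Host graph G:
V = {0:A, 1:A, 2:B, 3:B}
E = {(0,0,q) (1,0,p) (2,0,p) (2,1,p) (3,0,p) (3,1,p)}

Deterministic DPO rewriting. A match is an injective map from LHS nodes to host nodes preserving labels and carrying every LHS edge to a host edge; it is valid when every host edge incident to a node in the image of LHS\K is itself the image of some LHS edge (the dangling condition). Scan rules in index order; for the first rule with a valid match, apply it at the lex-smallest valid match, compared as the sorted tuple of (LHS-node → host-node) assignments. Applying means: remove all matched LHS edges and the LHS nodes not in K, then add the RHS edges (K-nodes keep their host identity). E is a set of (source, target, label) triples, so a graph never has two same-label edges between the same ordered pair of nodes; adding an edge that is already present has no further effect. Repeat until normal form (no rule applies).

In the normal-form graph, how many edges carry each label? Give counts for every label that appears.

Answer: p:1 q:1

Steps:
start.  V:4 E:6  edges: 0-q->0 1-p->0 2-p->0 2-p->1 3-p->0 3-p->1
1. fire R1 via {0↦0, 1↦1, 2↦2}  →  V:3 E:4  edges: 0-q->0 1-p->0 3-p->0 3-p->1
2. fire R1 via {0↦0, 1↦1, 2↦3}  →  V:2 E:2  edges: 0-q->0 1-p->0
normal form: no rule applies after step 2
NF edges: [(0, 0, 'q'), (1, 0, 'p')]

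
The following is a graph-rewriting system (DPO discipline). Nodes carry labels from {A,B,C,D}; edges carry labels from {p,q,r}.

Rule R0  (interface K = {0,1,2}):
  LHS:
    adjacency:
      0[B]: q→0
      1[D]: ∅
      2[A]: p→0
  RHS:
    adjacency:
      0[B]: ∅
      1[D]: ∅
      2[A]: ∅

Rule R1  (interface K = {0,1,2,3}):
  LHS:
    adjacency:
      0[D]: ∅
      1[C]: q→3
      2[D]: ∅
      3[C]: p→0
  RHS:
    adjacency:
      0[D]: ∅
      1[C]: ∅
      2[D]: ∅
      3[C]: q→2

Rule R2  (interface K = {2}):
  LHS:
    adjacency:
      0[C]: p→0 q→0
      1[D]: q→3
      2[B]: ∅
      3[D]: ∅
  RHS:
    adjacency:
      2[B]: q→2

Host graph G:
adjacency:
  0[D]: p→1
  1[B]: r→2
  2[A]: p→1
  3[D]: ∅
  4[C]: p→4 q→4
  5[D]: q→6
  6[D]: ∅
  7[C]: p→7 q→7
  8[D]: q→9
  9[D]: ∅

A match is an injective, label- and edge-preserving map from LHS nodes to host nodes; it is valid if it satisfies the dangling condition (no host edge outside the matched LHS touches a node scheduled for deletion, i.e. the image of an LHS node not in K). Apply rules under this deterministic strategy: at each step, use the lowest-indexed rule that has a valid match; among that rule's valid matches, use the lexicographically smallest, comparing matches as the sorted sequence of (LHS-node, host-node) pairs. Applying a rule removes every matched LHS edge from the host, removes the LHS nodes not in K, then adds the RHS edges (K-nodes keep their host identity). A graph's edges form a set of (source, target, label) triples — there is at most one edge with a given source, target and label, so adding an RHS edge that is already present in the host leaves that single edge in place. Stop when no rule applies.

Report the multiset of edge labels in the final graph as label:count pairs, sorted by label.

Answer: p:1 q:1 r:1

Steps:
[0] host  ⇒  10 nodes, 9 edges  {0-p->1 1-r->2 2-p->1 4-p->4 4-q->4 5-q->6 7-p->7 7-q->7 8-q->9}
[1] R2 @ {0↦4, 1↦5, 2↦1, 3↦6}  ⇒  7 nodes, 7 edges  {0-p->1 1-q->1 1-r->2 2-p->1 7-p->7 7-q->7 8-q->9}
[2] R0 @ {0↦1, 1↦0, 2↦2}  ⇒  7 nodes, 5 edges  {0-p->1 1-r->2 7-p->7 7-q->7 8-q->9}
[3] R2 @ {0↦7, 1↦8, 2↦1, 3↦9}  ⇒  4 nodes, 3 edges  {0-p->1 1-q->1 1-r->2}
normal form: no rule applies after step 3
NF edges: [(0, 1, 'p'), (1, 1, 'q'), (1, 2, 'r')]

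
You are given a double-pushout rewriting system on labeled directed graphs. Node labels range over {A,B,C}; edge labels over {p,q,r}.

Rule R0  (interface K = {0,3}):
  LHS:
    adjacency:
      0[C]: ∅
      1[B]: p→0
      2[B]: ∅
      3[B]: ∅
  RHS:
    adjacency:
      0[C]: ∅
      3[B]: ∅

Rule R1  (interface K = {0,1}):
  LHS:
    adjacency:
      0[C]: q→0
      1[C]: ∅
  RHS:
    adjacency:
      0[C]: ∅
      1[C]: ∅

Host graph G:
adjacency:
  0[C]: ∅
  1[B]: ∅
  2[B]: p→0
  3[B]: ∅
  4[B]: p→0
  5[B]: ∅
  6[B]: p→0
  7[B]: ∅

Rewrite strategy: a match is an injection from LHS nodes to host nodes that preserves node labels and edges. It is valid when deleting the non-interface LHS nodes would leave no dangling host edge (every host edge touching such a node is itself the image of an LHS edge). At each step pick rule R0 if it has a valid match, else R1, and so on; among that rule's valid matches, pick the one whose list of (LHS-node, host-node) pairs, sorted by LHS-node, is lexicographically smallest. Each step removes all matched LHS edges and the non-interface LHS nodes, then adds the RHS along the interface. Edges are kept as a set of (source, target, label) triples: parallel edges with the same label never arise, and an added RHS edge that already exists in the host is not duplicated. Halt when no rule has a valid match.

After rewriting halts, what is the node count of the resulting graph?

Answer: 2

Derivation:
initial: |V|=8 |E|=3  E = 2-p->0 4-p->0 6-p->0
step 1: apply R0 at {0↦0, 1↦2, 2↦1, 3↦3}  → |V|=6 |E|=2  E = 4-p->0 6-p->0
step 2: apply R0 at {0↦0, 1↦4, 2↦3, 3↦5}  → |V|=4 |E|=1  E = 6-p->0
step 3: apply R0 at {0↦0, 1↦6, 2↦5, 3↦7}  → |V|=2 |E|=0  E = ∅
final graph: no rule applies after step 3
NF nodes: {0:C, 7:B}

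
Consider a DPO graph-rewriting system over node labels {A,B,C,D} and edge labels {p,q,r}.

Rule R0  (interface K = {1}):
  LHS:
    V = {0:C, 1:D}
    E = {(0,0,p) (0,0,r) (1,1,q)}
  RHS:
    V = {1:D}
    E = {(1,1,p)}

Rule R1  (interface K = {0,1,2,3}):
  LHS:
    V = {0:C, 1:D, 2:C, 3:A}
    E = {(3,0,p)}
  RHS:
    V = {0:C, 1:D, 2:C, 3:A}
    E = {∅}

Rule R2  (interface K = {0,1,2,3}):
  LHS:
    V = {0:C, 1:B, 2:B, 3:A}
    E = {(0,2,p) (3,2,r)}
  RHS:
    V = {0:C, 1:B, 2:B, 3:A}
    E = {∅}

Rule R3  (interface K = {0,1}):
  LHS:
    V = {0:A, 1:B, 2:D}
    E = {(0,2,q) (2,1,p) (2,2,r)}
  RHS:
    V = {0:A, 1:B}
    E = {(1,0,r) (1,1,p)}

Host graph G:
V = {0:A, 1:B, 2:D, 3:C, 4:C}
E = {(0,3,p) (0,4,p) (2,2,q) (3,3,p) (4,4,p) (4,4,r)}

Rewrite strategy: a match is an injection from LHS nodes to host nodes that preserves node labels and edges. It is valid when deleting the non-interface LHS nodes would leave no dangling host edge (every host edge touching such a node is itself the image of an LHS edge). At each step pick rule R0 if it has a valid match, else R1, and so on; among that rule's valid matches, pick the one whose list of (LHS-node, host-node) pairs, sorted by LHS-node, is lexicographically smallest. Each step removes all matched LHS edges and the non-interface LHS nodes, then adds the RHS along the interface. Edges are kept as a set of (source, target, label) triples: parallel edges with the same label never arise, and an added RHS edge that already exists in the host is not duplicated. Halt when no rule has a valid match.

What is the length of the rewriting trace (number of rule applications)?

Answer: 3

Derivation:
initial: |V|=5 |E|=6  E = 0-p->3 0-p->4 2-q->2 3-p->3 4-p->4 4-r->4
step 1: apply R1 at {0↦3, 1↦2, 2↦4, 3↦0}  → |V|=5 |E|=5  E = 0-p->4 2-q->2 3-p->3 4-p->4 4-r->4
step 2: apply R1 at {0↦4, 1↦2, 2↦3, 3↦0}  → |V|=5 |E|=4  E = 2-q->2 3-p->3 4-p->4 4-r->4
step 3: apply R0 at {0↦4, 1↦2}  → |V|=4 |E|=2  E = 2-p->2 3-p->3
final graph: no rule applies after step 3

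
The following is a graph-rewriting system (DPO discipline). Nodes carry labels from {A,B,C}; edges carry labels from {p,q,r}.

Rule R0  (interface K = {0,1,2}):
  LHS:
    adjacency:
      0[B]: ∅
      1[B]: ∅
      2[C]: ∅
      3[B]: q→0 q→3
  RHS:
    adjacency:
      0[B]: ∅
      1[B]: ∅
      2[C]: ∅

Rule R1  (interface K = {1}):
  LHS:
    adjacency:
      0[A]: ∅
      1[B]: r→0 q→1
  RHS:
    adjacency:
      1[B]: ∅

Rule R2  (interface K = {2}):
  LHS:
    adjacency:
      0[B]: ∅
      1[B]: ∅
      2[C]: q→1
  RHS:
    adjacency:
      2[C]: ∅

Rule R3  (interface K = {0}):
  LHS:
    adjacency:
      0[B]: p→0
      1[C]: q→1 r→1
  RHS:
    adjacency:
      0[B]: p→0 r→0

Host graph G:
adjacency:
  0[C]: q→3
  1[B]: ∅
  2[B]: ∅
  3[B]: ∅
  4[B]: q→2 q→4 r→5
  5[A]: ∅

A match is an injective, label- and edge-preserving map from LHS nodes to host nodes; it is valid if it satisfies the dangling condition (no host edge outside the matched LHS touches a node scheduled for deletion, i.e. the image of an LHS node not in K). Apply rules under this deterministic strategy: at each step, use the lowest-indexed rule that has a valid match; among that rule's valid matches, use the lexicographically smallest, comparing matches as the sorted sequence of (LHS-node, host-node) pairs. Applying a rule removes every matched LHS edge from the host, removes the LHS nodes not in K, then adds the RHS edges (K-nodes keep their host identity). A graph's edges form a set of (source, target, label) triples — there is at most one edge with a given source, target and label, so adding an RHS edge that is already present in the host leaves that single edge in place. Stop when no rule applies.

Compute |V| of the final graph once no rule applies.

Answer: 3

Steps:
start.  V:6 E:4  edges: 0-q->3 4-q->2 4-q->4 4-r->5
1. fire R1 via {0↦5, 1↦4}  →  V:5 E:2  edges: 0-q->3 4-q->2
2. fire R2 via {0↦1, 1↦3, 2↦0}  →  V:3 E:1  edges: 4-q->2
halt: no rule applies after step 2
NF nodes: {0:C, 2:B, 4:B}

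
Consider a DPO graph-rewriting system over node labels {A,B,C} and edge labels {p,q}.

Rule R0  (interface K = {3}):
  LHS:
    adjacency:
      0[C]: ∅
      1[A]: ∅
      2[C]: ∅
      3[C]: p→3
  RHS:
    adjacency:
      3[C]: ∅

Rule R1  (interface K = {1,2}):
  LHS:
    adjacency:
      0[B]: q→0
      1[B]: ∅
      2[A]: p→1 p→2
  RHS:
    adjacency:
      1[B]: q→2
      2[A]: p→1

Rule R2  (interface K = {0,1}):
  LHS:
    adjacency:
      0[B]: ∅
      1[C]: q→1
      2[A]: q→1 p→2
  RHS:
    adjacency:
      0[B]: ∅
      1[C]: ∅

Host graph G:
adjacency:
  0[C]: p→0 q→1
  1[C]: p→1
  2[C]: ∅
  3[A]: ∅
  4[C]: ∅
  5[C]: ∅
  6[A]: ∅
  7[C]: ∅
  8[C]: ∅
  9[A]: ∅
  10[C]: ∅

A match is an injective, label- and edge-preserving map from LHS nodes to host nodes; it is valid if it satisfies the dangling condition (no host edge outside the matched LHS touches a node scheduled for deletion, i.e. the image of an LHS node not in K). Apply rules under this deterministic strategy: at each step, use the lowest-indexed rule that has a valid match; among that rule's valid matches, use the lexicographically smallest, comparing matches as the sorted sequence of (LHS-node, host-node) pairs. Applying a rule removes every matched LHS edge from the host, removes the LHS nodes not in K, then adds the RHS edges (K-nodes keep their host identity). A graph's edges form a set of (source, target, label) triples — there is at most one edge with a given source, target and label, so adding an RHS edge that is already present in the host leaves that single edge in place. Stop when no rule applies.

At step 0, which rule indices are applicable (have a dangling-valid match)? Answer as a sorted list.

Answer: [R0]

Rewrite trace:
R0: 180 valid matches — {0↦2, 1↦3, 2↦4, 3↦0}, {0↦2, 1↦3, 2↦4, 3↦1}, {0↦2, 1↦3, 2↦5, 3↦0} (+177 more)
R1: no valid match — LHS pattern not found
R2: no valid match — LHS pattern not found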